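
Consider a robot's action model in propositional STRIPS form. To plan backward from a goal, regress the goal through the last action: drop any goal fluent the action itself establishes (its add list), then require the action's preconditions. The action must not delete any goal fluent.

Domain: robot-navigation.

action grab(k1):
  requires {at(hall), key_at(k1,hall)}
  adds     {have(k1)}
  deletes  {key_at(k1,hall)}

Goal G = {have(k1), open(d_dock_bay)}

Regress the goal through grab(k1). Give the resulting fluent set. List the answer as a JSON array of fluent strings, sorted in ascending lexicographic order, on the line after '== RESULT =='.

Regress:
  G ∩ del = {}  (empty — regression defined)
  G \ add = {have(k1), open(d_dock_bay)} \ {have(k1)} = {open(d_dock_bay)}
  ∪ pre   = {open(d_dock_bay)} ∪ {at(hall), key_at(k1,hall)}
          = {at(hall), key_at(k1,hall), open(d_dock_bay)}

== RESULT ==
["at(hall)", "key_at(k1,hall)", "open(d_dock_bay)"]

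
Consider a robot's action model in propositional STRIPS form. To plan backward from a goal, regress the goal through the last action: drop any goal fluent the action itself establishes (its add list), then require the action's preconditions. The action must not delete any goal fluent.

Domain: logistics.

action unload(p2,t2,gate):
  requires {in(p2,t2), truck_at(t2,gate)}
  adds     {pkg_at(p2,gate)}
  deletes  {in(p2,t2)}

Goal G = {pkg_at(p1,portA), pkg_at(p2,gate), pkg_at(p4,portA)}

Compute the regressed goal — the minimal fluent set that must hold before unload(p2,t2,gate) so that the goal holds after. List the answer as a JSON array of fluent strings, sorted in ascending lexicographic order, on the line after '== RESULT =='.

Compute (G \ add) ∪ pre:
  G ∩ del = {}  (empty — regression defined)
  G \ add = {pkg_at(p1,portA), pkg_at(p2,gate), pkg_at(p4,portA)} \ {pkg_at(p2,gate)} = {pkg_at(p1,portA), pkg_at(p4,portA)}
  ∪ pre   = {pkg_at(p1,portA), pkg_at(p4,portA)} ∪ {in(p2,t2), truck_at(t2,gate)}
          = {in(p2,t2), pkg_at(p1,portA), pkg_at(p4,portA), truck_at(t2,gate)}

== RESULT ==
["in(p2,t2)", "pkg_at(p1,portA)", "pkg_at(p4,portA)", "truck_at(t2,gate)"]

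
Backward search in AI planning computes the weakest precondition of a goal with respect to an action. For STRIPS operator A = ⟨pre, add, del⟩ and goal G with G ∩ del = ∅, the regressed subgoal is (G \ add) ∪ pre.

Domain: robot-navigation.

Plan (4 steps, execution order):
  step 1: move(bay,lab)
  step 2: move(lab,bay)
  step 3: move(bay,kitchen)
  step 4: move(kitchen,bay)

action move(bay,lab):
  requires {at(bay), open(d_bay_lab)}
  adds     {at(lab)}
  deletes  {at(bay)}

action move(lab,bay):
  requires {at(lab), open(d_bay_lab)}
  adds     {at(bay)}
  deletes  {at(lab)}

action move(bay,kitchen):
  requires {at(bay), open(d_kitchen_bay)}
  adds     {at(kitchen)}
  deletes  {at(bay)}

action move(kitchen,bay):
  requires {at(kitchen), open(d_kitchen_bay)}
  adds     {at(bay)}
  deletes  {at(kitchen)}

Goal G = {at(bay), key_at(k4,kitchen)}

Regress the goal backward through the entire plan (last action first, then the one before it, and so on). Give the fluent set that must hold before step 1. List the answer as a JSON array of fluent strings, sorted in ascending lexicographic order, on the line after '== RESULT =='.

Regress step by step:
  through step 4 (move(kitchen,bay)): drop {at(bay)}, keep {key_at(k4,kitchen)}, require {at(kitchen), open(d_kitchen_bay)}
    → {at(kitchen), key_at(k4,kitchen), open(d_kitchen_bay)}
  through step 3 (move(bay,kitchen)): drop {at(kitchen)}, keep {key_at(k4,kitchen), open(d_kitchen_bay)}, require {at(bay), open(d_kitchen_bay)}
    → {at(bay), key_at(k4,kitchen), open(d_kitchen_bay)}
  through step 2 (move(lab,bay)): drop {at(bay)}, keep {key_at(k4,kitchen), open(d_kitchen_bay)}, require {at(lab), open(d_bay_lab)}
    → {at(lab), key_at(k4,kitchen), open(d_bay_lab), open(d_kitchen_bay)}
  through step 1 (move(bay,lab)): drop {at(lab)}, keep {key_at(k4,kitchen), open(d_bay_lab), open(d_kitchen_bay)}, require {at(bay), open(d_bay_lab)}
    → {at(bay), key_at(k4,kitchen), open(d_bay_lab), open(d_kitchen_bay)}

== RESULT ==
["at(bay)", "key_at(k4,kitchen)", "open(d_bay_lab)", "open(d_kitchen_bay)"]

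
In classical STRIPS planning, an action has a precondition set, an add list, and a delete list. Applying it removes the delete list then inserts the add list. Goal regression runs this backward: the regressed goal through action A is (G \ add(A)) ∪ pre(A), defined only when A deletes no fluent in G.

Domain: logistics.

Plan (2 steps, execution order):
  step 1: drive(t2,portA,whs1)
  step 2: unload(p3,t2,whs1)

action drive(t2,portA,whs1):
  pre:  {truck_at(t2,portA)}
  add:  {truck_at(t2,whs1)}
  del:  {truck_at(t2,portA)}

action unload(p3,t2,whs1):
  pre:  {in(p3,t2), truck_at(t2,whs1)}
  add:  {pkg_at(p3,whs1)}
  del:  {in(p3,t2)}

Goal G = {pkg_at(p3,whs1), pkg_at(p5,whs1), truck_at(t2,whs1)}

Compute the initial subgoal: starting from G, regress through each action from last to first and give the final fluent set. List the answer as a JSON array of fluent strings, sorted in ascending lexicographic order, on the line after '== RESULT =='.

Regress step by step:
  through step 2 (unload(p3,t2,whs1)): drop {pkg_at(p3,whs1)}, keep {pkg_at(p5,whs1), truck_at(t2,whs1)}, require {in(p3,t2), truck_at(t2,whs1)}
    → {in(p3,t2), pkg_at(p5,whs1), truck_at(t2,whs1)}
  through step 1 (drive(t2,portA,whs1)): drop {truck_at(t2,whs1)}, keep {in(p3,t2), pkg_at(p5,whs1)}, require {truck_at(t2,portA)}
    → {in(p3,t2), pkg_at(p5,whs1), truck_at(t2,portA)}

== RESULT ==
["in(p3,t2)", "pkg_at(p5,whs1)", "truck_at(t2,portA)"]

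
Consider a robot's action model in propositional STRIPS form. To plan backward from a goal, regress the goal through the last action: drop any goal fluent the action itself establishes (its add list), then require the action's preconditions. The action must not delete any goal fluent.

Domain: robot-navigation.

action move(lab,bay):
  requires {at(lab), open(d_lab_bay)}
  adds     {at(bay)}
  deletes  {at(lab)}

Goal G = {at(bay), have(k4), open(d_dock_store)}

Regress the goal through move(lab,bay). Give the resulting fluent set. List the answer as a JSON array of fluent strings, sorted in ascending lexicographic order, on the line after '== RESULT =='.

Compute (G \ add) ∪ pre:
  G ∩ del = {}  (empty — regression defined)
  G \ add = {at(bay), have(k4), open(d_dock_store)} \ {at(bay)} = {have(k4), open(d_dock_store)}
  ∪ pre   = {have(k4), open(d_dock_store)} ∪ {at(lab), open(d_lab_bay)}
          = {at(lab), have(k4), open(d_dock_store), open(d_lab_bay)}

== RESULT ==
["at(lab)", "have(k4)", "open(d_dock_store)", "open(d_lab_bay)"]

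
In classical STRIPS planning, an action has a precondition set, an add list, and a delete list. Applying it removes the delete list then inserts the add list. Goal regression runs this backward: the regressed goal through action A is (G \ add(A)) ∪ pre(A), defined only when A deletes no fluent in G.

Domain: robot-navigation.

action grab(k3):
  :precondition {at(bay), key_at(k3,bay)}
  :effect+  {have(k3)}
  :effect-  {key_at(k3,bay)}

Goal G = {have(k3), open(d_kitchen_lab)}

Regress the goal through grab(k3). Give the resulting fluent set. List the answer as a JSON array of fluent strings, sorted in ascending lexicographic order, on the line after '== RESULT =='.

Regress:
  G ∩ del = {}  (empty — regression defined)
  G \ add = {have(k3), open(d_kitchen_lab)} \ {have(k3)} = {open(d_kitchen_lab)}
  ∪ pre   = {open(d_kitchen_lab)} ∪ {at(bay), key_at(k3,bay)}
          = {at(bay), key_at(k3,bay), open(d_kitchen_lab)}

== RESULT ==
["at(bay)", "key_at(k3,bay)", "open(d_kitchen_lab)"]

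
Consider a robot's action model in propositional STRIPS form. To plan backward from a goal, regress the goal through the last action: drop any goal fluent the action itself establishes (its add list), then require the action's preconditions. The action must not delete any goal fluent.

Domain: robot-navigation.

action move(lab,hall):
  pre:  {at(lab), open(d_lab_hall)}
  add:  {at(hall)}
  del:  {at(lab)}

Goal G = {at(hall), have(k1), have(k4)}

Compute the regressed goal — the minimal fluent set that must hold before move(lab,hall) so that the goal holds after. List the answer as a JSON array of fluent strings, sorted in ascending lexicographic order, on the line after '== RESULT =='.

Compute (G \ add) ∪ pre:
  G ∩ del = {}  (empty — regression defined)
  G \ add = {at(hall), have(k1), have(k4)} \ {at(hall)} = {have(k1), have(k4)}
  ∪ pre   = {have(k1), have(k4)} ∪ {at(lab), open(d_lab_hall)}
          = {at(lab), have(k1), have(k4), open(d_lab_hall)}

== RESULT ==
["at(lab)", "have(k1)", "have(k4)", "open(d_lab_hall)"]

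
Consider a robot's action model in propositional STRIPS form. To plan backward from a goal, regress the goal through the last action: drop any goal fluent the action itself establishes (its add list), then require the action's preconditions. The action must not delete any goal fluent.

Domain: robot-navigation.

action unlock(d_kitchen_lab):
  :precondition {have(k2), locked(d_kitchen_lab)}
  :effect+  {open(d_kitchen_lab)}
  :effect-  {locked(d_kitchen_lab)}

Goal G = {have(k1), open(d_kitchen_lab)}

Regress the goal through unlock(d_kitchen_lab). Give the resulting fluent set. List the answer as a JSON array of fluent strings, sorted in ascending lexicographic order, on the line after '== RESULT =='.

Compute (G \ add) ∪ pre:
  G ∩ del = {}  (empty — regression defined)
  G \ add = {have(k1), open(d_kitchen_lab)} \ {open(d_kitchen_lab)} = {have(k1)}
  ∪ pre   = {have(k1)} ∪ {have(k2), locked(d_kitchen_lab)}
          = {have(k1), have(k2), locked(d_kitchen_lab)}

== RESULT ==
["have(k1)", "have(k2)", "locked(d_kitchen_lab)"]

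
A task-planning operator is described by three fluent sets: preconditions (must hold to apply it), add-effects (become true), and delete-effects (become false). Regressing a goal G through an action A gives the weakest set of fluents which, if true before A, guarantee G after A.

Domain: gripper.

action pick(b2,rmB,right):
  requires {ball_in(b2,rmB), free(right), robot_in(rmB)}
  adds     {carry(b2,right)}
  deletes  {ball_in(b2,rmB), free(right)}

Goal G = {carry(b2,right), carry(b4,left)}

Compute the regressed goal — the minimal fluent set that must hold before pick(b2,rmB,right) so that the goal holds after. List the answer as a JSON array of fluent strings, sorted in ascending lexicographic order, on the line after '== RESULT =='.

Compute (G \ add) ∪ pre:
  G ∩ del = {}  (empty — regression defined)
  G \ add = {carry(b2,right), carry(b4,left)} \ {carry(b2,right)} = {carry(b4,left)}
  ∪ pre   = {carry(b4,left)} ∪ {ball_in(b2,rmB), free(right), robot_in(rmB)}
          = {ball_in(b2,rmB), carry(b4,left), free(right), robot_in(rmB)}

== RESULT ==
["ball_in(b2,rmB)", "carry(b4,left)", "free(right)", "robot_in(rmB)"]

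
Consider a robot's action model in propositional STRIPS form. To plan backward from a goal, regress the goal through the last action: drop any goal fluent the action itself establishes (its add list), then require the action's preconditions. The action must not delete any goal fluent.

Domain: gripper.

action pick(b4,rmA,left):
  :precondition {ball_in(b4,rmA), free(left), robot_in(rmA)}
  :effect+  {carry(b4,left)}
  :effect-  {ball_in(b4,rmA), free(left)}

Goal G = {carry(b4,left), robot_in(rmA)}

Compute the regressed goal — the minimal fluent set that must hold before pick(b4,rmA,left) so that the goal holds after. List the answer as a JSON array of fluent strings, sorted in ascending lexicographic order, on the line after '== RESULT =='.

Regress:
  G ∩ del = {}  (empty — regression defined)
  G \ add = {carry(b4,left), robot_in(rmA)} \ {carry(b4,left)} = {robot_in(rmA)}
  ∪ pre   = {robot_in(rmA)} ∪ {ball_in(b4,rmA), free(left), robot_in(rmA)}
          = {ball_in(b4,rmA), free(left), robot_in(rmA)}

== RESULT ==
["ball_in(b4,rmA)", "free(left)", "robot_in(rmA)"]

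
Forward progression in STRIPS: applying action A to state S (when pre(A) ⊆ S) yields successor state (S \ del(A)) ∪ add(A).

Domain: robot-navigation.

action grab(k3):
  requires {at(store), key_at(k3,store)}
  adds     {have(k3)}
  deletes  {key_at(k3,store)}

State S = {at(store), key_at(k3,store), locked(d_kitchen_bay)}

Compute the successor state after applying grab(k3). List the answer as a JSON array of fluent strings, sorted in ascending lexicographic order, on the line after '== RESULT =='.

Compute (S \ del) ∪ add:
  pre ⊆ S: {at(store), key_at(k3,store)} ⊆ S  — applicable
  S \ del = {at(store), locked(d_kitchen_bay)}
  ∪ add   = {at(store), have(k3), locked(d_kitchen_bay)}

== RESULT ==
["at(store)", "have(k3)", "locked(d_kitchen_bay)"]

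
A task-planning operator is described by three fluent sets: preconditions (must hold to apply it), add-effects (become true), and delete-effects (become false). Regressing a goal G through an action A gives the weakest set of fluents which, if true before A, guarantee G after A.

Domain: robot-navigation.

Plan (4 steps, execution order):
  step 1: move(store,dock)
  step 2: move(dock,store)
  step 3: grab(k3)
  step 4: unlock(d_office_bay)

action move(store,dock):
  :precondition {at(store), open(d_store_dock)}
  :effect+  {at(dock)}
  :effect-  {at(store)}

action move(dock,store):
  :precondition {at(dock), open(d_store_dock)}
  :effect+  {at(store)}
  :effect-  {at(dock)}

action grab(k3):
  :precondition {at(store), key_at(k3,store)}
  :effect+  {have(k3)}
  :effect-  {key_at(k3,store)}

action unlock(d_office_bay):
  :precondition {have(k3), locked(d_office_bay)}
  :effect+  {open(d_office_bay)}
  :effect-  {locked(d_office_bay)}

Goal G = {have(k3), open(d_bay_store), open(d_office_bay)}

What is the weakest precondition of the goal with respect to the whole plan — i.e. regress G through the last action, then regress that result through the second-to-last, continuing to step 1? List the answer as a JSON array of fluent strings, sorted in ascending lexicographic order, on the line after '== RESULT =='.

Work backward from the goal:
  through step 4 (unlock(d_office_bay)): drop {open(d_office_bay)}, keep {have(k3), open(d_bay_store)}, require {have(k3), locked(d_office_bay)}
    → {have(k3), locked(d_office_bay), open(d_bay_store)}
  through step 3 (grab(k3)): drop {have(k3)}, keep {locked(d_office_bay), open(d_bay_store)}, require {at(store), key_at(k3,store)}
    → {at(store), key_at(k3,store), locked(d_office_bay), open(d_bay_store)}
  through step 2 (move(dock,store)): drop {at(store)}, keep {key_at(k3,store), locked(d_office_bay), open(d_bay_store)}, require {at(dock), open(d_store_dock)}
    → {at(dock), key_at(k3,store), locked(d_office_bay), open(d_bay_store), open(d_store_dock)}
  through step 1 (move(store,dock)): drop {at(dock)}, keep {key_at(k3,store), locked(d_office_bay), open(d_bay_store), open(d_store_dock)}, require {at(store), open(d_store_dock)}
    → {at(store), key_at(k3,store), locked(d_office_bay), open(d_bay_store), open(d_store_dock)}

== RESULT ==
["at(store)", "key_at(k3,store)", "locked(d_office_bay)", "open(d_bay_store)", "open(d_store_dock)"]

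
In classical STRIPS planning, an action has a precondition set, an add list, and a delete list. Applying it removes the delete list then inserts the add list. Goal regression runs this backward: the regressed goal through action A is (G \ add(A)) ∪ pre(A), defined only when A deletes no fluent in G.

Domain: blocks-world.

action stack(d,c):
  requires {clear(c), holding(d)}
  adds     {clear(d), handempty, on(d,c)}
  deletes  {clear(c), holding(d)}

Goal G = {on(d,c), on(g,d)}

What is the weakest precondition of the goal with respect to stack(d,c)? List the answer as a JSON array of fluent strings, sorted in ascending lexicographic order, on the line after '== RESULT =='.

Compute (G \ add) ∪ pre:
  G ∩ del = {}  (empty — regression defined)
  G \ add = {on(d,c), on(g,d)} \ {clear(d), handempty, on(d,c)} = {on(g,d)}
  ∪ pre   = {on(g,d)} ∪ {clear(c), holding(d)}
          = {clear(c), holding(d), on(g,d)}

== RESULT ==
["clear(c)", "holding(d)", "on(g,d)"]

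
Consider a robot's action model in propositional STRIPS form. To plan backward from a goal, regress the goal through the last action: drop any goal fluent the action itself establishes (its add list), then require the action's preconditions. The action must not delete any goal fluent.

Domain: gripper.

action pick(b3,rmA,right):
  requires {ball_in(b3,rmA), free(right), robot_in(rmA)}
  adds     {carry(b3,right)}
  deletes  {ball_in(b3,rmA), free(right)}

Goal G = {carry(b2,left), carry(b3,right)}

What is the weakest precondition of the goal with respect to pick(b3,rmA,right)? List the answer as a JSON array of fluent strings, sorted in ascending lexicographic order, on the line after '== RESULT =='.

Compute (G \ add) ∪ pre:
  G ∩ del = {}  (empty — regression defined)
  G \ add = {carry(b2,left), carry(b3,right)} \ {carry(b3,right)} = {carry(b2,left)}
  ∪ pre   = {carry(b2,left)} ∪ {ball_in(b3,rmA), free(right), robot_in(rmA)}
          = {ball_in(b3,rmA), carry(b2,left), free(right), robot_in(rmA)}

== RESULT ==
["ball_in(b3,rmA)", "carry(b2,left)", "free(right)", "robot_in(rmA)"]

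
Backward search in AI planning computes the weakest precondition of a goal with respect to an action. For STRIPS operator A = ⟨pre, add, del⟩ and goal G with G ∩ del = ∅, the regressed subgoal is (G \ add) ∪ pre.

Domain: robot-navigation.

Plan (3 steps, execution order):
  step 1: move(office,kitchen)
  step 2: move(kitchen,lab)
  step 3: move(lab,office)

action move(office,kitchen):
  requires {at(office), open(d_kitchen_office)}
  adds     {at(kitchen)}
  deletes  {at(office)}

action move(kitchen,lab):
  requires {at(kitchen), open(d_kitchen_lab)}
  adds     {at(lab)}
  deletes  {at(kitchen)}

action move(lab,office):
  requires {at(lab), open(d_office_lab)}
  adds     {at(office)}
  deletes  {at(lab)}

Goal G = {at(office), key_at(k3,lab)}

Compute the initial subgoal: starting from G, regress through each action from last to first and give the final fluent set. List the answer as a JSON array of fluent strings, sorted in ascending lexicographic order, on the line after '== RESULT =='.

Regress step by step:
  through step 3 (move(lab,office)): drop {at(office)}, keep {key_at(k3,lab)}, require {at(lab), open(d_office_lab)}
    → {at(lab), key_at(k3,lab), open(d_office_lab)}
  through step 2 (move(kitchen,lab)): drop {at(lab)}, keep {key_at(k3,lab), open(d_office_lab)}, require {at(kitchen), open(d_kitchen_lab)}
    → {at(kitchen), key_at(k3,lab), open(d_kitchen_lab), open(d_office_lab)}
  through step 1 (move(office,kitchen)): drop {at(kitchen)}, keep {key_at(k3,lab), open(d_kitchen_lab), open(d_office_lab)}, require {at(office), open(d_kitchen_office)}
    → {at(office), key_at(k3,lab), open(d_kitchen_lab), open(d_kitchen_office), open(d_office_lab)}

== RESULT ==
["at(office)", "key_at(k3,lab)", "open(d_kitchen_lab)", "open(d_kitchen_office)", "open(d_office_lab)"]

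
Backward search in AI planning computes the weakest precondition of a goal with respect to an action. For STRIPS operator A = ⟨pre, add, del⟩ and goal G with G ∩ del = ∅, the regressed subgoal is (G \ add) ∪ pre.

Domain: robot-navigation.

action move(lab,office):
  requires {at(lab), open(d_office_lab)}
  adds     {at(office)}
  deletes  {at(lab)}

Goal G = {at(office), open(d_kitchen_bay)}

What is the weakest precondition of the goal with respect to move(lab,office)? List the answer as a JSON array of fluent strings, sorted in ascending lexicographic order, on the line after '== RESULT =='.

Regress:
  G ∩ del = {}  (empty — regression defined)
  G \ add = {at(office), open(d_kitchen_bay)} \ {at(office)} = {open(d_kitchen_bay)}
  ∪ pre   = {open(d_kitchen_bay)} ∪ {at(lab), open(d_office_lab)}
          = {at(lab), open(d_kitchen_bay), open(d_office_lab)}

== RESULT ==
["at(lab)", "open(d_kitchen_bay)", "open(d_office_lab)"]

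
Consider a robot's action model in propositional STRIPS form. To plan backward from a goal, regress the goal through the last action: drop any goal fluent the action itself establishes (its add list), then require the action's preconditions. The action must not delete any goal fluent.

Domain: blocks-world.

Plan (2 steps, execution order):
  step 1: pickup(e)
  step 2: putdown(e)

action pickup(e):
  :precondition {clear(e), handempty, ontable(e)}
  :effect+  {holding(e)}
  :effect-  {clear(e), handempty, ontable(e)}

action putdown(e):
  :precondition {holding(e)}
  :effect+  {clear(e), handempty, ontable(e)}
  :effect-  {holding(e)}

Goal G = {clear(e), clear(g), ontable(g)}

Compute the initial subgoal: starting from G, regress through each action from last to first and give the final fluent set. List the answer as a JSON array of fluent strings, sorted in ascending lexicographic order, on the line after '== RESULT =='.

Regress step by step:
  through step 2 (putdown(e)): drop {clear(e)}, keep {clear(g), ontable(g)}, require {holding(e)}
    → {clear(g), holding(e), ontable(g)}
  through step 1 (pickup(e)): drop {holding(e)}, keep {clear(g), ontable(g)}, require {clear(e), handempty, ontable(e)}
    → {clear(e), clear(g), handempty, ontable(e), ontable(g)}

== RESULT ==
["clear(e)", "clear(g)", "handempty", "ontable(e)", "ontable(g)"]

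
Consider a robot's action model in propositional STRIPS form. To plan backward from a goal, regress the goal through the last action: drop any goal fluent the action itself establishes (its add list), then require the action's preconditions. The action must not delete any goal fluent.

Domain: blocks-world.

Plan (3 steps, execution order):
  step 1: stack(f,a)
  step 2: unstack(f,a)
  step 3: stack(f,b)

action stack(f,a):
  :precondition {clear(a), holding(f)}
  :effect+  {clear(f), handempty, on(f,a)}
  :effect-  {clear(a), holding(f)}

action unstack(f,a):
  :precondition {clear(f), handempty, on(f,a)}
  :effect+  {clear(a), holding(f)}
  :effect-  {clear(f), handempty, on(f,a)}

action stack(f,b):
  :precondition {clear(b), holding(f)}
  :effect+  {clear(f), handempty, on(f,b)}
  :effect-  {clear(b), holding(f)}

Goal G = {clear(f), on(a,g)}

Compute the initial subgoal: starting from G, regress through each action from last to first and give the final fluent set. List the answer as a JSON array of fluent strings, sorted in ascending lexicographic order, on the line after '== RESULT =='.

Work backward from the goal:
  through step 3 (stack(f,b)): drop {clear(f)}, keep {on(a,g)}, require {clear(b), holding(f)}
    → {clear(b), holding(f), on(a,g)}
  through step 2 (unstack(f,a)): drop {holding(f)}, keep {clear(b), on(a,g)}, require {clear(f), handempty, on(f,a)}
    → {clear(b), clear(f), handempty, on(a,g), on(f,a)}
  through step 1 (stack(f,a)): drop {clear(f), handempty, on(f,a)}, keep {clear(b), on(a,g)}, require {clear(a), holding(f)}
    → {clear(a), clear(b), holding(f), on(a,g)}

== RESULT ==
["clear(a)", "clear(b)", "holding(f)", "on(a,g)"]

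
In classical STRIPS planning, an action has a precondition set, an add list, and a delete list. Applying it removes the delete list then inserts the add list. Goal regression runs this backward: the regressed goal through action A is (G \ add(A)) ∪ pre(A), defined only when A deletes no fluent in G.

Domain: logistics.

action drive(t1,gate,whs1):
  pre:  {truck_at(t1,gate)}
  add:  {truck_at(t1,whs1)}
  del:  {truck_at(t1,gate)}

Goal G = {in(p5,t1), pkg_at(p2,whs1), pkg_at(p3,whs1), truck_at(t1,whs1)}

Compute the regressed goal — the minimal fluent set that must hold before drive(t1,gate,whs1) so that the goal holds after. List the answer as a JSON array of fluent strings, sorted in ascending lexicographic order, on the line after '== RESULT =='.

Regress:
  G ∩ del = {}  (empty — regression defined)
  G \ add = {in(p5,t1), pkg_at(p2,whs1), pkg_at(p3,whs1), truck_at(t1,whs1)} \ {truck_at(t1,whs1)} = {in(p5,t1), pkg_at(p2,whs1), pkg_at(p3,whs1)}
  ∪ pre   = {in(p5,t1), pkg_at(p2,whs1), pkg_at(p3,whs1)} ∪ {truck_at(t1,gate)}
          = {in(p5,t1), pkg_at(p2,whs1), pkg_at(p3,whs1), truck_at(t1,gate)}

== RESULT ==
["in(p5,t1)", "pkg_at(p2,whs1)", "pkg_at(p3,whs1)", "truck_at(t1,gate)"]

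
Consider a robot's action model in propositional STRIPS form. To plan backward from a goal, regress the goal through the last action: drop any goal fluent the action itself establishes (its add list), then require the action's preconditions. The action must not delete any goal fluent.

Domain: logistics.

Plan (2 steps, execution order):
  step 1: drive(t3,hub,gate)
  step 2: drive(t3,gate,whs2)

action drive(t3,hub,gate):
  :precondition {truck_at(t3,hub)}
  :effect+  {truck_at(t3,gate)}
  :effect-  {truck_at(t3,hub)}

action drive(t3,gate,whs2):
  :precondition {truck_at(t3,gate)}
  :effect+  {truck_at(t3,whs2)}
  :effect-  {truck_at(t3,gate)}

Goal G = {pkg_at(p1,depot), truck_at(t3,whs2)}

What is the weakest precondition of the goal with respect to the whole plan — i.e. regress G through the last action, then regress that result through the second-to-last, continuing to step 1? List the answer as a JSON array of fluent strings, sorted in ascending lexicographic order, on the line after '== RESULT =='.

Work backward from the goal:
  through step 2 (drive(t3,gate,whs2)): drop {truck_at(t3,whs2)}, keep {pkg_at(p1,depot)}, require {truck_at(t3,gate)}
    → {pkg_at(p1,depot), truck_at(t3,gate)}
  through step 1 (drive(t3,hub,gate)): drop {truck_at(t3,gate)}, keep {pkg_at(p1,depot)}, require {truck_at(t3,hub)}
    → {pkg_at(p1,depot), truck_at(t3,hub)}

== RESULT ==
["pkg_at(p1,depot)", "truck_at(t3,hub)"]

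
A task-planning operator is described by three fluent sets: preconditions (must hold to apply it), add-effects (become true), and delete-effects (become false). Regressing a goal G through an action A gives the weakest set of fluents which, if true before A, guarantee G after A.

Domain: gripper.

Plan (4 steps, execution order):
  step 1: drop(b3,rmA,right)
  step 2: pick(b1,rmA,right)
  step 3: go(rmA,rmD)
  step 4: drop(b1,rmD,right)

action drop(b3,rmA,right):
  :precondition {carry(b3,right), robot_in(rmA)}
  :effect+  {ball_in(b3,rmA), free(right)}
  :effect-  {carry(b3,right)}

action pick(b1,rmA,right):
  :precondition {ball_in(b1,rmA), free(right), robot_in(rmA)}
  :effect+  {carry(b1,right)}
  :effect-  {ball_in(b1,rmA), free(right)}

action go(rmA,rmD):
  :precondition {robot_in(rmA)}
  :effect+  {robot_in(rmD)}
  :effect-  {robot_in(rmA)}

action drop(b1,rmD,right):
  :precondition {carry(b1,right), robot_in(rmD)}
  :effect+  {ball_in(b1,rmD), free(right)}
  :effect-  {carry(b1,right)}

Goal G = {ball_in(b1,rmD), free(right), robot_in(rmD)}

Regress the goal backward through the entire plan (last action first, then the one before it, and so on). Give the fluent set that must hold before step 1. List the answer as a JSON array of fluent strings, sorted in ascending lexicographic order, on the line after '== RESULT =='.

Work backward from the goal:
  through step 4 (drop(b1,rmD,right)): drop {ball_in(b1,rmD), free(right)}, keep {robot_in(rmD)}, require {carry(b1,right), robot_in(rmD)}
    → {carry(b1,right), robot_in(rmD)}
  through step 3 (go(rmA,rmD)): drop {robot_in(rmD)}, keep {carry(b1,right)}, require {robot_in(rmA)}
    → {carry(b1,right), robot_in(rmA)}
  through step 2 (pick(b1,rmA,right)): drop {carry(b1,right)}, keep {robot_in(rmA)}, require {ball_in(b1,rmA), free(right), robot_in(rmA)}
    → {ball_in(b1,rmA), free(right), robot_in(rmA)}
  through step 1 (drop(b3,rmA,right)): drop {free(right)}, keep {ball_in(b1,rmA), robot_in(rmA)}, require {carry(b3,right), robot_in(rmA)}
    → {ball_in(b1,rmA), carry(b3,right), robot_in(rmA)}

== RESULT ==
["ball_in(b1,rmA)", "carry(b3,right)", "robot_in(rmA)"]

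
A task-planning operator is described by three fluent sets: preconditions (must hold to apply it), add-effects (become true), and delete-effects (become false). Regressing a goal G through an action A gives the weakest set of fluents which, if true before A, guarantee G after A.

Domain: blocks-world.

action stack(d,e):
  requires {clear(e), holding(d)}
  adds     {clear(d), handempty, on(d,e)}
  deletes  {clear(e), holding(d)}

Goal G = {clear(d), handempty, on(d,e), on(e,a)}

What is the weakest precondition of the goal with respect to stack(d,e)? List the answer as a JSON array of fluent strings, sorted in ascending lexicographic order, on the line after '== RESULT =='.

Compute (G \ add) ∪ pre:
  G ∩ del = {}  (empty — regression defined)
  G \ add = {clear(d), handempty, on(d,e), on(e,a)} \ {clear(d), handempty, on(d,e)} = {on(e,a)}
  ∪ pre   = {on(e,a)} ∪ {clear(e), holding(d)}
          = {clear(e), holding(d), on(e,a)}

== RESULT ==
["clear(e)", "holding(d)", "on(e,a)"]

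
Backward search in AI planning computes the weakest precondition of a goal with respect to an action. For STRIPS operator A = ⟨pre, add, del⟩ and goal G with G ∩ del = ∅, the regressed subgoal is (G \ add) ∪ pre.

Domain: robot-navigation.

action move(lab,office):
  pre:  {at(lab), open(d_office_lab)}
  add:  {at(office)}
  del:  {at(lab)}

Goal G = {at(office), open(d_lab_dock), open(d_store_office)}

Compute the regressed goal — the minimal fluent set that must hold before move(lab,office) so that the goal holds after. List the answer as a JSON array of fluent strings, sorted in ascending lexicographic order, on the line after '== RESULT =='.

Compute (G \ add) ∪ pre:
  G ∩ del = {}  (empty — regression defined)
  G \ add = {at(office), open(d_lab_dock), open(d_store_office)} \ {at(office)} = {open(d_lab_dock), open(d_store_office)}
  ∪ pre   = {open(d_lab_dock), open(d_store_office)} ∪ {at(lab), open(d_office_lab)}
          = {at(lab), open(d_lab_dock), open(d_office_lab), open(d_store_office)}

== RESULT ==
["at(lab)", "open(d_lab_dock)", "open(d_office_lab)", "open(d_store_office)"]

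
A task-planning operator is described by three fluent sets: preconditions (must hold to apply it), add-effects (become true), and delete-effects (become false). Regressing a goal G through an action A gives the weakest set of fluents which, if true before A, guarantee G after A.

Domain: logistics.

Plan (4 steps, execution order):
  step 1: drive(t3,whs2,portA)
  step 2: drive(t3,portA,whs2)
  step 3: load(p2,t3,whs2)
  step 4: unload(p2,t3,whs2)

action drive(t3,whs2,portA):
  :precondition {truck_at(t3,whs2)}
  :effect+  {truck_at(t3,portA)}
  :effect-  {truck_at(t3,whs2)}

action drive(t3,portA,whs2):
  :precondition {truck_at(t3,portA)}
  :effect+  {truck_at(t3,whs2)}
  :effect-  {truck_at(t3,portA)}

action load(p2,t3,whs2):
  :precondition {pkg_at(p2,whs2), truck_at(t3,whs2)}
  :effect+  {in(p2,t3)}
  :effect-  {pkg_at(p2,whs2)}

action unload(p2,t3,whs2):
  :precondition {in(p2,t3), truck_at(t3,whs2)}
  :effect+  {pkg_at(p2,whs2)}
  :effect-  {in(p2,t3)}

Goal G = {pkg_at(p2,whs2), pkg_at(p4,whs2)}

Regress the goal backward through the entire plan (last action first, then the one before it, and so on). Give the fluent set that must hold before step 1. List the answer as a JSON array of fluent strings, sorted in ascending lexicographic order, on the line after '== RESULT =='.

Regress step by step:
  through step 4 (unload(p2,t3,whs2)): drop {pkg_at(p2,whs2)}, keep {pkg_at(p4,whs2)}, require {in(p2,t3), truck_at(t3,whs2)}
    → {in(p2,t3), pkg_at(p4,whs2), truck_at(t3,whs2)}
  through step 3 (load(p2,t3,whs2)): drop {in(p2,t3)}, keep {pkg_at(p4,whs2), truck_at(t3,whs2)}, require {pkg_at(p2,whs2), truck_at(t3,whs2)}
    → {pkg_at(p2,whs2), pkg_at(p4,whs2), truck_at(t3,whs2)}
  through step 2 (drive(t3,portA,whs2)): drop {truck_at(t3,whs2)}, keep {pkg_at(p2,whs2), pkg_at(p4,whs2)}, require {truck_at(t3,portA)}
    → {pkg_at(p2,whs2), pkg_at(p4,whs2), truck_at(t3,portA)}
  through step 1 (drive(t3,whs2,portA)): drop {truck_at(t3,portA)}, keep {pkg_at(p2,whs2), pkg_at(p4,whs2)}, require {truck_at(t3,whs2)}
    → {pkg_at(p2,whs2), pkg_at(p4,whs2), truck_at(t3,whs2)}

== RESULT ==
["pkg_at(p2,whs2)", "pkg_at(p4,whs2)", "truck_at(t3,whs2)"]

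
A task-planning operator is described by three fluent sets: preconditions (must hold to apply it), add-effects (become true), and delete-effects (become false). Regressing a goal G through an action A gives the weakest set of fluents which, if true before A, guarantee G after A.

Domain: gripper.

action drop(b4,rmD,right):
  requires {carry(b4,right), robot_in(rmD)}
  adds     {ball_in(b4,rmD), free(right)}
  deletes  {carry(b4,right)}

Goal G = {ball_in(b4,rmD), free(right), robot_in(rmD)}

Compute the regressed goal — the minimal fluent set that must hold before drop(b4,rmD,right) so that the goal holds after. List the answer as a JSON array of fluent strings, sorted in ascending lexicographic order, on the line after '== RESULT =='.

Regress:
  G ∩ del = {}  (empty — regression defined)
  G \ add = {ball_in(b4,rmD), free(right), robot_in(rmD)} \ {ball_in(b4,rmD), free(right)} = {robot_in(rmD)}
  ∪ pre   = {robot_in(rmD)} ∪ {carry(b4,right), robot_in(rmD)}
          = {carry(b4,right), robot_in(rmD)}

== RESULT ==
["carry(b4,right)", "robot_in(rmD)"]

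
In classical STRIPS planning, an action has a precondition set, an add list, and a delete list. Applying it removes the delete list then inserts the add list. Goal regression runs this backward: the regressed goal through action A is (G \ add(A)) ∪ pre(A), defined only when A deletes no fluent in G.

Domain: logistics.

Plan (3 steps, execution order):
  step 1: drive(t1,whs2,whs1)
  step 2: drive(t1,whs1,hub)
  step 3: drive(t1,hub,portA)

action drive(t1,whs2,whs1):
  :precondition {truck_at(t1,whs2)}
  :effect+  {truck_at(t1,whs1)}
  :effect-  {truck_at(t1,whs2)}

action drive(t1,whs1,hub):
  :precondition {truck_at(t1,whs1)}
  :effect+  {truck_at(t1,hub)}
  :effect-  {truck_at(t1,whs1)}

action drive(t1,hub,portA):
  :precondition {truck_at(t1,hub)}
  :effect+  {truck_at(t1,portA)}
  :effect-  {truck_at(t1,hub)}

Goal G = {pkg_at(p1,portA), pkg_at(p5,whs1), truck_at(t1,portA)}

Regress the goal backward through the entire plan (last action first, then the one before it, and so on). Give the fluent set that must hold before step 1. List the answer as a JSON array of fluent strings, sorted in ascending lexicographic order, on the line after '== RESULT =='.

Regress step by step:
  through step 3 (drive(t1,hub,portA)): drop {truck_at(t1,portA)}, keep {pkg_at(p1,portA), pkg_at(p5,whs1)}, require {truck_at(t1,hub)}
    → {pkg_at(p1,portA), pkg_at(p5,whs1), truck_at(t1,hub)}
  through step 2 (drive(t1,whs1,hub)): drop {truck_at(t1,hub)}, keep {pkg_at(p1,portA), pkg_at(p5,whs1)}, require {truck_at(t1,whs1)}
    → {pkg_at(p1,portA), pkg_at(p5,whs1), truck_at(t1,whs1)}
  through step 1 (drive(t1,whs2,whs1)): drop {truck_at(t1,whs1)}, keep {pkg_at(p1,portA), pkg_at(p5,whs1)}, require {truck_at(t1,whs2)}
    → {pkg_at(p1,portA), pkg_at(p5,whs1), truck_at(t1,whs2)}

== RESULT ==
["pkg_at(p1,portA)", "pkg_at(p5,whs1)", "truck_at(t1,whs2)"]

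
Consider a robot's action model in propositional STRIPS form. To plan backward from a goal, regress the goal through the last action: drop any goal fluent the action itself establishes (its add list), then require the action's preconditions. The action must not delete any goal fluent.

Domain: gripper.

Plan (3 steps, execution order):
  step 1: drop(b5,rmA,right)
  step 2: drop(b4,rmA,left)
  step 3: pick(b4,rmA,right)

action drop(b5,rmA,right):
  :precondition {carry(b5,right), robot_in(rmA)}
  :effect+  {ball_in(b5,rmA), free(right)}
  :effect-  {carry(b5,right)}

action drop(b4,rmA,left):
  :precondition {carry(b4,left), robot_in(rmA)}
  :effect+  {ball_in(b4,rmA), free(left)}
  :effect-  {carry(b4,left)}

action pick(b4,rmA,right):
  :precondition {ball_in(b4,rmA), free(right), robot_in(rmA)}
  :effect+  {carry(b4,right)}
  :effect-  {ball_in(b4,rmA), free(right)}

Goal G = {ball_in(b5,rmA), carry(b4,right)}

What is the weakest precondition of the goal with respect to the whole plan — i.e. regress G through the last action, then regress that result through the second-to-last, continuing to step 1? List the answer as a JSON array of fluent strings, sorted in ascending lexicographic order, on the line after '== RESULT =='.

Regress step by step:
  through step 3 (pick(b4,rmA,right)): drop {carry(b4,right)}, keep {ball_in(b5,rmA)}, require {ball_in(b4,rmA), free(right), robot_in(rmA)}
    → {ball_in(b4,rmA), ball_in(b5,rmA), free(right), robot_in(rmA)}
  through step 2 (drop(b4,rmA,left)): drop {ball_in(b4,rmA)}, keep {ball_in(b5,rmA), free(right), robot_in(rmA)}, require {carry(b4,left), robot_in(rmA)}
    → {ball_in(b5,rmA), carry(b4,left), free(right), robot_in(rmA)}
  through step 1 (drop(b5,rmA,right)): drop {ball_in(b5,rmA), free(right)}, keep {carry(b4,left), robot_in(rmA)}, require {carry(b5,right), robot_in(rmA)}
    → {carry(b4,left), carry(b5,right), robot_in(rmA)}

== RESULT ==
["carry(b4,left)", "carry(b5,right)", "robot_in(rmA)"]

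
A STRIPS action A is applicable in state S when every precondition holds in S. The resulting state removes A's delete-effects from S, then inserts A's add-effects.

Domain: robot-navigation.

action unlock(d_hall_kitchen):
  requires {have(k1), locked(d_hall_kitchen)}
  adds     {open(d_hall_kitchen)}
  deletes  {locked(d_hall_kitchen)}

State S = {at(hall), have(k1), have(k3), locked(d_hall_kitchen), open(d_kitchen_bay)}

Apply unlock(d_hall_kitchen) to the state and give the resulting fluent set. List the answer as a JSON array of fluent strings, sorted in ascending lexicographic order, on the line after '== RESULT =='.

Progress:
  pre ⊆ S: {have(k1), locked(d_hall_kitchen)} ⊆ S  — applicable
  S \ del = {at(hall), have(k1), have(k3), open(d_kitchen_bay)}
  ∪ add   = {at(hall), have(k1), have(k3), open(d_hall_kitchen), open(d_kitchen_bay)}

== RESULT ==
["at(hall)", "have(k1)", "have(k3)", "open(d_hall_kitchen)", "open(d_kitchen_bay)"]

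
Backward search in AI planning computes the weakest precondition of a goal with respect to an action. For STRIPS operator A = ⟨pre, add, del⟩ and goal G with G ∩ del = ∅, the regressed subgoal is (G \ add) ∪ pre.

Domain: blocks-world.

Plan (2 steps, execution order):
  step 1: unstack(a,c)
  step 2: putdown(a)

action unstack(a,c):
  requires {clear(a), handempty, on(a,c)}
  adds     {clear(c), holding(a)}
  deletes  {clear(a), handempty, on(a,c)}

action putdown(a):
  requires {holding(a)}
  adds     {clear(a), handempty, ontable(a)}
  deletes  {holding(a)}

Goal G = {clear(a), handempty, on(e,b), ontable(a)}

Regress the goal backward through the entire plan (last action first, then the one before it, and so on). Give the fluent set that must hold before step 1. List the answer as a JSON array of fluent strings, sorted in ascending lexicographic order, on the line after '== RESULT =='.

Regress step by step:
  through step 2 (putdown(a)): drop {clear(a), handempty, ontable(a)}, keep {on(e,b)}, require {holding(a)}
    → {holding(a), on(e,b)}
  through step 1 (unstack(a,c)): drop {holding(a)}, keep {on(e,b)}, require {clear(a), handempty, on(a,c)}
    → {clear(a), handempty, on(a,c), on(e,b)}

== RESULT ==
["clear(a)", "handempty", "on(a,c)", "on(e,b)"]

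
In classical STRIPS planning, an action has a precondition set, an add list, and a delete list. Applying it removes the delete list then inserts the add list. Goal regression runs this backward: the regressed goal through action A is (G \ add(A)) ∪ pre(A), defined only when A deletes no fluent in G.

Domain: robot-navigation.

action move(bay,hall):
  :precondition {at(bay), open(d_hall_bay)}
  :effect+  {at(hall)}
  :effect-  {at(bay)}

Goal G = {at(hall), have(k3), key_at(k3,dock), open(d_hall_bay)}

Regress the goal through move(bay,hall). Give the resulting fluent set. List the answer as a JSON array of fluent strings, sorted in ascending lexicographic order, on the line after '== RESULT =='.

Compute (G \ add) ∪ pre:
  G ∩ del = {}  (empty — regression defined)
  G \ add = {at(hall), have(k3), key_at(k3,dock), open(d_hall_bay)} \ {at(hall)} = {have(k3), key_at(k3,dock), open(d_hall_bay)}
  ∪ pre   = {have(k3), key_at(k3,dock), open(d_hall_bay)} ∪ {at(bay), open(d_hall_bay)}
          = {at(bay), have(k3), key_at(k3,dock), open(d_hall_bay)}

== RESULT ==
["at(bay)", "have(k3)", "key_at(k3,dock)", "open(d_hall_bay)"]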